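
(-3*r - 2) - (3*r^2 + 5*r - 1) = -3*r^2 - 8*r - 1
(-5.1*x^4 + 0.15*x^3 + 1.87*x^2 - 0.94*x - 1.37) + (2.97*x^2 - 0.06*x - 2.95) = -5.1*x^4 + 0.15*x^3 + 4.84*x^2 - 1.0*x - 4.32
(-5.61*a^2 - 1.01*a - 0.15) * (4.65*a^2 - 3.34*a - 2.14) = -26.0865*a^4 + 14.0409*a^3 + 14.6813*a^2 + 2.6624*a + 0.321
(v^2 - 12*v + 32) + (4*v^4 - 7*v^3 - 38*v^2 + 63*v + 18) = 4*v^4 - 7*v^3 - 37*v^2 + 51*v + 50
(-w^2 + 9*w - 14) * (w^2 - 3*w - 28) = -w^4 + 12*w^3 - 13*w^2 - 210*w + 392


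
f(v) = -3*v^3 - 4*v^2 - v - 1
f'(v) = -9*v^2 - 8*v - 1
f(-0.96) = -1.07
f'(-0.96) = -1.61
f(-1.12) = -0.68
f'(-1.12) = -3.33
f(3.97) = -255.73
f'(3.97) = -174.61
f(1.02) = -9.37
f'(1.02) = -18.52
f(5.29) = -562.33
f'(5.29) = -295.18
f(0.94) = -7.97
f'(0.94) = -16.47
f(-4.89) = 259.03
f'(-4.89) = -177.09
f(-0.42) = -1.06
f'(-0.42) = 0.77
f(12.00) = -5773.00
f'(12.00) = -1393.00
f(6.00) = -799.00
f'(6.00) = -373.00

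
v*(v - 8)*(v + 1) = v^3 - 7*v^2 - 8*v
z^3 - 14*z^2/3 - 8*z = z*(z - 6)*(z + 4/3)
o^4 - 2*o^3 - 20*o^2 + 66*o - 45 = (o - 3)^2*(o - 1)*(o + 5)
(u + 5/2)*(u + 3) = u^2 + 11*u/2 + 15/2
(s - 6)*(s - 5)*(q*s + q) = q*s^3 - 10*q*s^2 + 19*q*s + 30*q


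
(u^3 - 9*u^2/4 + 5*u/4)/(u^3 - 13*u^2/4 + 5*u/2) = (u - 1)/(u - 2)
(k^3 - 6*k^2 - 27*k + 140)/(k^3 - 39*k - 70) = (k - 4)/(k + 2)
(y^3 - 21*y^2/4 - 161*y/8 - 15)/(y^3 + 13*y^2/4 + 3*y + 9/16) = 2*(4*y^2 - 27*y - 40)/(8*y^2 + 14*y + 3)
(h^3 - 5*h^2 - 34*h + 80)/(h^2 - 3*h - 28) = (-h^3 + 5*h^2 + 34*h - 80)/(-h^2 + 3*h + 28)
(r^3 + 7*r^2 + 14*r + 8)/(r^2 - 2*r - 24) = (r^2 + 3*r + 2)/(r - 6)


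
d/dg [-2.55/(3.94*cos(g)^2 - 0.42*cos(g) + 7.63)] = (1.071 - 20.094*cos(g))*sin(g)/(3.94*cos(g)^2 - 0.42*cos(g) + 7.63)^2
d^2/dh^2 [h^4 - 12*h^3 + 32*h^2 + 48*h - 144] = 12*h^2 - 72*h + 64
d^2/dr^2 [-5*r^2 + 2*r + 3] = -10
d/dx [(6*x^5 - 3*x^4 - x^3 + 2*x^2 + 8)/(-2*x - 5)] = (-48*x^5 - 132*x^4 + 64*x^3 + 11*x^2 - 20*x + 16)/(4*x^2 + 20*x + 25)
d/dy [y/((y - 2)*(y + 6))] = (-y^2 - 12)/(y^4 + 8*y^3 - 8*y^2 - 96*y + 144)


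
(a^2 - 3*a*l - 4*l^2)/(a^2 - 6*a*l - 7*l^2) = (a - 4*l)/(a - 7*l)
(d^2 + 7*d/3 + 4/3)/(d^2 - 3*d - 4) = (d + 4/3)/(d - 4)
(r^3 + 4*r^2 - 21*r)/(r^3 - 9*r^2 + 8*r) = (r^2 + 4*r - 21)/(r^2 - 9*r + 8)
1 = 1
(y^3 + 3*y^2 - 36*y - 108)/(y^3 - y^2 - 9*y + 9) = (y^2 - 36)/(y^2 - 4*y + 3)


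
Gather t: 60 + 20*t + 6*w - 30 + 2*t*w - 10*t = t*(2*w + 10) + 6*w + 30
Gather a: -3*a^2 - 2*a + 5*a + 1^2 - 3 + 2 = -3*a^2 + 3*a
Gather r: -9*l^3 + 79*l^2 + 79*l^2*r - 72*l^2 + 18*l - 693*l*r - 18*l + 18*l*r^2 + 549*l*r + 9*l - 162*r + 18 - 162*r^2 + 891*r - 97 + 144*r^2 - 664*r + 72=-9*l^3 + 7*l^2 + 9*l + r^2*(18*l - 18) + r*(79*l^2 - 144*l + 65) - 7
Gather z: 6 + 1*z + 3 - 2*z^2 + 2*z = -2*z^2 + 3*z + 9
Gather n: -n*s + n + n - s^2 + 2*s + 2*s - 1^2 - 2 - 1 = n*(2 - s) - s^2 + 4*s - 4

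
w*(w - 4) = w^2 - 4*w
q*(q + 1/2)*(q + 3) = q^3 + 7*q^2/2 + 3*q/2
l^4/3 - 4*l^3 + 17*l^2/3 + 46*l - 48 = (l/3 + 1)*(l - 8)*(l - 6)*(l - 1)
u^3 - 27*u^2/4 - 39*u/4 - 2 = (u - 8)*(u + 1/4)*(u + 1)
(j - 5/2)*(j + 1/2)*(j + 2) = j^3 - 21*j/4 - 5/2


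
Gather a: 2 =2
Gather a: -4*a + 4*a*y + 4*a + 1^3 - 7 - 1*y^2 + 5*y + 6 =4*a*y - y^2 + 5*y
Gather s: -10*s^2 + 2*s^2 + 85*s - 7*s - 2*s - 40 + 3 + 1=-8*s^2 + 76*s - 36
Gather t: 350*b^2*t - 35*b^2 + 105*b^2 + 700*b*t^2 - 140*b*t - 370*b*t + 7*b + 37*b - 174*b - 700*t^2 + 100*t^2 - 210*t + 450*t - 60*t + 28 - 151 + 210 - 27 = 70*b^2 - 130*b + t^2*(700*b - 600) + t*(350*b^2 - 510*b + 180) + 60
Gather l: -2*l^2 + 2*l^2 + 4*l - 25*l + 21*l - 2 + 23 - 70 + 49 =0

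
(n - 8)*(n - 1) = n^2 - 9*n + 8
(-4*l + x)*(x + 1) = -4*l*x - 4*l + x^2 + x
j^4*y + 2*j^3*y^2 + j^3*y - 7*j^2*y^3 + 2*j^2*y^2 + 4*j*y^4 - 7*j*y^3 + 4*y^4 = (j - y)^2*(j + 4*y)*(j*y + y)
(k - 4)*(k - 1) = k^2 - 5*k + 4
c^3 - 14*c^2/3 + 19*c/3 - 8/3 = (c - 8/3)*(c - 1)^2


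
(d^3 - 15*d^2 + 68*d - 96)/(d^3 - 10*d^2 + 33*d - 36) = (d - 8)/(d - 3)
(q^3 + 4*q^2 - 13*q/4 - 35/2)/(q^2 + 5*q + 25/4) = (2*q^2 + 3*q - 14)/(2*q + 5)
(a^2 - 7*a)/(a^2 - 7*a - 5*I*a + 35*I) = a/(a - 5*I)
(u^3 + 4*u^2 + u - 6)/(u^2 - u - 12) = (u^2 + u - 2)/(u - 4)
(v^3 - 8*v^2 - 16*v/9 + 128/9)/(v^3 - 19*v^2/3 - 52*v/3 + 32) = (v + 4/3)/(v + 3)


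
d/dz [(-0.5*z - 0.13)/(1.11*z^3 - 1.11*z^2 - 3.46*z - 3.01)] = (1.11*z^3 - 0.1221*z^2 - 0.2886*z + 1.0552)/(1.2321*z^6 - 2.4642*z^5 - 6.4491*z^4 + 0.999000000000001*z^3 + 18.6538*z^2 + 20.8292*z + 9.0601)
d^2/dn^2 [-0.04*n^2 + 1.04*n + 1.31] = -0.0800000000000000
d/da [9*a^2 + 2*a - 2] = 18*a + 2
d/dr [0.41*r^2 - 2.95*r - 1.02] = 0.82*r - 2.95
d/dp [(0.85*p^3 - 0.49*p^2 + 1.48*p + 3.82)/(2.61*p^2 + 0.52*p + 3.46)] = (2.2185*p^4 + 0.884*p^3 + 4.7054*p^2 - 23.3312*p + 3.1344)/(6.8121*p^4 + 2.7144*p^3 + 18.3316*p^2 + 3.5984*p + 11.9716)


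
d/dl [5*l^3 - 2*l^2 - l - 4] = 15*l^2 - 4*l - 1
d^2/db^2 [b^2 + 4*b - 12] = 2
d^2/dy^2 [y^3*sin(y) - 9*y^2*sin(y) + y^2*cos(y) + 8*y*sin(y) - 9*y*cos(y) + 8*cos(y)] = -y^3*sin(y) + 9*y^2*sin(y) + 5*y^2*cos(y) - 6*y*sin(y) - 27*y*cos(y) + 10*cos(y)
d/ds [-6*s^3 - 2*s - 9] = -18*s^2 - 2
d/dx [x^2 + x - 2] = 2*x + 1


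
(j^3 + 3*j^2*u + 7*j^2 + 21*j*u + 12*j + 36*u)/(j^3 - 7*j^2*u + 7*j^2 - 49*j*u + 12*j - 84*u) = (-j - 3*u)/(-j + 7*u)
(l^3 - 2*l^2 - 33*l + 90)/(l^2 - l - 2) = (-l^3 + 2*l^2 + 33*l - 90)/(-l^2 + l + 2)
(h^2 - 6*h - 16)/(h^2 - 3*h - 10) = (h - 8)/(h - 5)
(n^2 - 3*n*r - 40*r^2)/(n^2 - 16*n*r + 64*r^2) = (-n - 5*r)/(-n + 8*r)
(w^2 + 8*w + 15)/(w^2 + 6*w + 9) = (w + 5)/(w + 3)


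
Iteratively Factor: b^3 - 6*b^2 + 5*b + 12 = (b + 1)*(b^2 - 7*b + 12) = (b - 4)*(b + 1)*(b - 3)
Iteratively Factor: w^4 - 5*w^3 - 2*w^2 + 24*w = (w)*(w^3 - 5*w^2 - 2*w + 24) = w*(w - 3)*(w^2 - 2*w - 8) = w*(w - 4)*(w - 3)*(w + 2)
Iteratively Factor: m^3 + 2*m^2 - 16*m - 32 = (m - 4)*(m^2 + 6*m + 8) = (m - 4)*(m + 2)*(m + 4)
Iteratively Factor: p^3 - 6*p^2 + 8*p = (p)*(p^2 - 6*p + 8) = p*(p - 4)*(p - 2)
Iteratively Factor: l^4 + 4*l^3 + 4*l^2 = (l + 2)*(l^3 + 2*l^2) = l*(l + 2)*(l^2 + 2*l) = l^2*(l + 2)*(l + 2)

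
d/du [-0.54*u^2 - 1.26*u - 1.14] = -1.08*u - 1.26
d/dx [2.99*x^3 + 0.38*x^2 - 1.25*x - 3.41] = 8.97*x^2 + 0.76*x - 1.25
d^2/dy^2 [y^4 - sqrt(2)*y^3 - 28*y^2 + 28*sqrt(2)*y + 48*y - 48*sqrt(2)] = 12*y^2 - 6*sqrt(2)*y - 56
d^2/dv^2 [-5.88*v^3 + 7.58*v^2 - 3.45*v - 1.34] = 15.16 - 35.28*v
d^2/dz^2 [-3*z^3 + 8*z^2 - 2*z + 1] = 16 - 18*z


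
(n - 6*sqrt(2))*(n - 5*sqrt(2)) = n^2 - 11*sqrt(2)*n + 60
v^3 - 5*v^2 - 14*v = v*(v - 7)*(v + 2)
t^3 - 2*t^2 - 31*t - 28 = (t - 7)*(t + 1)*(t + 4)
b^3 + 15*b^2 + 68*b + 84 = (b + 2)*(b + 6)*(b + 7)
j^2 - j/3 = j*(j - 1/3)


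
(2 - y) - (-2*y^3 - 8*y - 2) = 2*y^3 + 7*y + 4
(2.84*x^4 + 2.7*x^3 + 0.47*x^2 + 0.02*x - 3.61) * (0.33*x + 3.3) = 0.9372*x^5 + 10.263*x^4 + 9.0651*x^3 + 1.5576*x^2 - 1.1253*x - 11.913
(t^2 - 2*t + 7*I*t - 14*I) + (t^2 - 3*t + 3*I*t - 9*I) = 2*t^2 - 5*t + 10*I*t - 23*I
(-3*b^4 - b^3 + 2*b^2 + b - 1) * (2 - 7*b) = 21*b^5 + b^4 - 16*b^3 - 3*b^2 + 9*b - 2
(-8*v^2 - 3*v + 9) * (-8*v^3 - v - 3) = 64*v^5 + 24*v^4 - 64*v^3 + 27*v^2 - 27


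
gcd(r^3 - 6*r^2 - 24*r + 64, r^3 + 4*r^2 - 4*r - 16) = r^2 + 2*r - 8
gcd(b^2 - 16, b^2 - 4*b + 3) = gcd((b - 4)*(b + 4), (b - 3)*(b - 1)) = 1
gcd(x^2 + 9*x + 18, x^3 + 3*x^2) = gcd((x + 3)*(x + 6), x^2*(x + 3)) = x + 3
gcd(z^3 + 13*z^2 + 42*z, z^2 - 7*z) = z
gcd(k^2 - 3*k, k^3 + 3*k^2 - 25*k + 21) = k - 3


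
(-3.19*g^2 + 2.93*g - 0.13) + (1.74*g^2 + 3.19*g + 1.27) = -1.45*g^2 + 6.12*g + 1.14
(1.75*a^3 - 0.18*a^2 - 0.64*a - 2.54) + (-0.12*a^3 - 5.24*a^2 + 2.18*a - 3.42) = 1.63*a^3 - 5.42*a^2 + 1.54*a - 5.96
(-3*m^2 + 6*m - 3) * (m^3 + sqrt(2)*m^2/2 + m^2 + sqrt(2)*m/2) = -3*m^5 - 3*sqrt(2)*m^4/2 + 3*m^4 + 3*sqrt(2)*m^3/2 + 3*m^3 - 3*m^2 + 3*sqrt(2)*m^2/2 - 3*sqrt(2)*m/2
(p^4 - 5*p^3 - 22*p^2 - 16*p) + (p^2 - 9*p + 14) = p^4 - 5*p^3 - 21*p^2 - 25*p + 14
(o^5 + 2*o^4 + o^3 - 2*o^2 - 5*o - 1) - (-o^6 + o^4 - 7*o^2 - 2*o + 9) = o^6 + o^5 + o^4 + o^3 + 5*o^2 - 3*o - 10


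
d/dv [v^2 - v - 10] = 2*v - 1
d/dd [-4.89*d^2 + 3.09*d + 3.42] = 3.09 - 9.78*d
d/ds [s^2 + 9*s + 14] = 2*s + 9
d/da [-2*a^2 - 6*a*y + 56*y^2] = -4*a - 6*y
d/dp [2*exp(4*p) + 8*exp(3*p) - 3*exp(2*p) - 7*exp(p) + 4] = (8*exp(3*p) + 24*exp(2*p) - 6*exp(p) - 7)*exp(p)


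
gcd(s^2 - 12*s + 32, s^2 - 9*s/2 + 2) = s - 4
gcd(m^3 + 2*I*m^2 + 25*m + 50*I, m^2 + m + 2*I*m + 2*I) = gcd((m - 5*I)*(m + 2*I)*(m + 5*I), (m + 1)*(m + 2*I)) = m + 2*I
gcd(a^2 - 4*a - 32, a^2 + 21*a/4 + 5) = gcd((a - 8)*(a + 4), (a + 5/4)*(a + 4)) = a + 4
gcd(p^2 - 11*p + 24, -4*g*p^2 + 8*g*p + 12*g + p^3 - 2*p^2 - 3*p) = p - 3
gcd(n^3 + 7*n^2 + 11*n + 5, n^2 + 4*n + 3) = n + 1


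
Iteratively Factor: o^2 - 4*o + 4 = (o - 2)*(o - 2)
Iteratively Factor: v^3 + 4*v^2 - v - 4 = (v - 1)*(v^2 + 5*v + 4) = (v - 1)*(v + 4)*(v + 1)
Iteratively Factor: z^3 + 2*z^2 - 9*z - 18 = (z + 3)*(z^2 - z - 6) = (z - 3)*(z + 3)*(z + 2)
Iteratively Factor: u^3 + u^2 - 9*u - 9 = (u + 1)*(u^2 - 9) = (u - 3)*(u + 1)*(u + 3)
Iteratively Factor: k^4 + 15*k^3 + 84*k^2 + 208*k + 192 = (k + 4)*(k^3 + 11*k^2 + 40*k + 48) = (k + 4)^2*(k^2 + 7*k + 12) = (k + 4)^3*(k + 3)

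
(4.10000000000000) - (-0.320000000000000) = 4.42000000000000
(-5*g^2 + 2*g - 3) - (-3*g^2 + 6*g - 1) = -2*g^2 - 4*g - 2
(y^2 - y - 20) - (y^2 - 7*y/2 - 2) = 5*y/2 - 18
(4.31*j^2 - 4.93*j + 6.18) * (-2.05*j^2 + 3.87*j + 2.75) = -8.8355*j^4 + 26.7862*j^3 - 19.8956*j^2 + 10.3591*j + 16.995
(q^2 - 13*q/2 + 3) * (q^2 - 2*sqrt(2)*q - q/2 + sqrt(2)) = q^4 - 7*q^3 - 2*sqrt(2)*q^3 + 25*q^2/4 + 14*sqrt(2)*q^2 - 25*sqrt(2)*q/2 - 3*q/2 + 3*sqrt(2)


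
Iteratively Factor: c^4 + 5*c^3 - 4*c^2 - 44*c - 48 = (c + 4)*(c^3 + c^2 - 8*c - 12) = (c + 2)*(c + 4)*(c^2 - c - 6) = (c + 2)^2*(c + 4)*(c - 3)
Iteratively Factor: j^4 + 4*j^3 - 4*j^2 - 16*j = (j + 4)*(j^3 - 4*j) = (j - 2)*(j + 4)*(j^2 + 2*j) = (j - 2)*(j + 2)*(j + 4)*(j)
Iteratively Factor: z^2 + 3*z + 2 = (z + 2)*(z + 1)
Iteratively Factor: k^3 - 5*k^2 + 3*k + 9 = (k - 3)*(k^2 - 2*k - 3) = (k - 3)*(k + 1)*(k - 3)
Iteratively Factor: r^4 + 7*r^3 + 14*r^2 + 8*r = (r)*(r^3 + 7*r^2 + 14*r + 8) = r*(r + 1)*(r^2 + 6*r + 8) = r*(r + 1)*(r + 4)*(r + 2)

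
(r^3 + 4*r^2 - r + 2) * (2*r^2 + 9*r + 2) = 2*r^5 + 17*r^4 + 36*r^3 + 3*r^2 + 16*r + 4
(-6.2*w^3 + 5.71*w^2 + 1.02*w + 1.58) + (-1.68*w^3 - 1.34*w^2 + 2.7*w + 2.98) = -7.88*w^3 + 4.37*w^2 + 3.72*w + 4.56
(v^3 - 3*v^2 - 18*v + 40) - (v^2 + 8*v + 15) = v^3 - 4*v^2 - 26*v + 25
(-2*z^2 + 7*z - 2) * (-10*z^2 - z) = 20*z^4 - 68*z^3 + 13*z^2 + 2*z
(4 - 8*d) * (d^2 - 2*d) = -8*d^3 + 20*d^2 - 8*d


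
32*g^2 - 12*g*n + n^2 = (-8*g + n)*(-4*g + n)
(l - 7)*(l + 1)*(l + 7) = l^3 + l^2 - 49*l - 49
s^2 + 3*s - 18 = (s - 3)*(s + 6)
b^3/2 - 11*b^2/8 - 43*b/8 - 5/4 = (b/2 + 1)*(b - 5)*(b + 1/4)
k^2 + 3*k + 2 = (k + 1)*(k + 2)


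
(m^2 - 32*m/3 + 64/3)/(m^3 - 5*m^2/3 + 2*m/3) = (3*m^2 - 32*m + 64)/(m*(3*m^2 - 5*m + 2))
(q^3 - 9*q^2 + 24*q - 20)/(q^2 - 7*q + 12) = (q^3 - 9*q^2 + 24*q - 20)/(q^2 - 7*q + 12)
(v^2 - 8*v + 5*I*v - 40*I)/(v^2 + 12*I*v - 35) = (v - 8)/(v + 7*I)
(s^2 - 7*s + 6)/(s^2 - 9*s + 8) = (s - 6)/(s - 8)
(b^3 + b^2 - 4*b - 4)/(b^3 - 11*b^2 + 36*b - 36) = (b^2 + 3*b + 2)/(b^2 - 9*b + 18)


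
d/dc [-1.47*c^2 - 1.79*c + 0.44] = -2.94*c - 1.79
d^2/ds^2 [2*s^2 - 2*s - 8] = 4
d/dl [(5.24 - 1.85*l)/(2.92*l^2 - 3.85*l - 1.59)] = (5.402*l^2 - 30.6016*l + 23.1155)/(8.5264*l^4 - 22.484*l^3 + 5.5369*l^2 + 12.243*l + 2.5281)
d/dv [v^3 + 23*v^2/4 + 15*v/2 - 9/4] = 3*v^2 + 23*v/2 + 15/2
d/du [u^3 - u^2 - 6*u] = 3*u^2 - 2*u - 6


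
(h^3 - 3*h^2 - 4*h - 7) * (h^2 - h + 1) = h^5 - 4*h^4 - 6*h^2 + 3*h - 7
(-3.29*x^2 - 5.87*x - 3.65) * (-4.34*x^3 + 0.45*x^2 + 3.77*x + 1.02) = 14.2786*x^5 + 23.9953*x^4 + 0.796199999999999*x^3 - 27.1282*x^2 - 19.7479*x - 3.723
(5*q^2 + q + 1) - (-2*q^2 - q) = 7*q^2 + 2*q + 1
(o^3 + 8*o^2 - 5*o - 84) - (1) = o^3 + 8*o^2 - 5*o - 85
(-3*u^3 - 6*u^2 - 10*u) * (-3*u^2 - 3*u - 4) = 9*u^5 + 27*u^4 + 60*u^3 + 54*u^2 + 40*u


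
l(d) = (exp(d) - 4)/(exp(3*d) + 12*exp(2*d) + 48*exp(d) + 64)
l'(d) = (exp(d) - 4)*(-3*exp(3*d) - 24*exp(2*d) - 48*exp(d))/(exp(3*d) + 12*exp(2*d) + 48*exp(d) + 64)^2 + exp(d)/(exp(3*d) + 12*exp(2*d) + 48*exp(d) + 64) = 2*(8 - exp(d))*exp(d)/(exp(4*d) + 16*exp(3*d) + 96*exp(2*d) + 256*exp(d) + 256)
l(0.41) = -0.01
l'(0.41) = 0.02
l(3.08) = 0.00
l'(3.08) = -0.00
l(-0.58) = -0.04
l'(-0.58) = 0.02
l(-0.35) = -0.03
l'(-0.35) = 0.02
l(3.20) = 0.00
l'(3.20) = -0.00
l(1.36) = -0.00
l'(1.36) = 0.01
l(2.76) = 0.00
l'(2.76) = -0.00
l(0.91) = -0.01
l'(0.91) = 0.02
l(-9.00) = -0.06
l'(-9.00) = 0.00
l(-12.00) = -0.06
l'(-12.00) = 0.00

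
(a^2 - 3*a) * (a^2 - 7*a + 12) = a^4 - 10*a^3 + 33*a^2 - 36*a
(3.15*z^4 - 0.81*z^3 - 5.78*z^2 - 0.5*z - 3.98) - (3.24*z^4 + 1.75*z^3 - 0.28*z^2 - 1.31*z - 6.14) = -0.0900000000000003*z^4 - 2.56*z^3 - 5.5*z^2 + 0.81*z + 2.16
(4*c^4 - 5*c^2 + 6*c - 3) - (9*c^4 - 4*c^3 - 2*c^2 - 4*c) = -5*c^4 + 4*c^3 - 3*c^2 + 10*c - 3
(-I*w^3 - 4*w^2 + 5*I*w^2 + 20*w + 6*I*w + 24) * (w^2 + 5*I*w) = -I*w^5 + w^4 + 5*I*w^4 - 5*w^3 - 14*I*w^3 - 6*w^2 + 100*I*w^2 + 120*I*w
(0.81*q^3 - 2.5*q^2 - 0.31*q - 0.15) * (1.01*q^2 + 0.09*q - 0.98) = 0.8181*q^5 - 2.4521*q^4 - 1.3319*q^3 + 2.2706*q^2 + 0.2903*q + 0.147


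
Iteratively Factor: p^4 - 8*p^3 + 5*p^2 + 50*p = (p)*(p^3 - 8*p^2 + 5*p + 50) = p*(p - 5)*(p^2 - 3*p - 10) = p*(p - 5)*(p + 2)*(p - 5)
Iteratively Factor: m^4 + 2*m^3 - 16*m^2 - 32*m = (m + 2)*(m^3 - 16*m) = (m - 4)*(m + 2)*(m^2 + 4*m) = (m - 4)*(m + 2)*(m + 4)*(m)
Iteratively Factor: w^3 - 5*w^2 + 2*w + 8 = (w - 4)*(w^2 - w - 2) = (w - 4)*(w - 2)*(w + 1)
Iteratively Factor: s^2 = (s)*(s)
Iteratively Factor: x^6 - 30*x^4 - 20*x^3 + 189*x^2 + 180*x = (x - 3)*(x^5 + 3*x^4 - 21*x^3 - 83*x^2 - 60*x) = (x - 3)*(x + 4)*(x^4 - x^3 - 17*x^2 - 15*x) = (x - 3)*(x + 3)*(x + 4)*(x^3 - 4*x^2 - 5*x) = x*(x - 3)*(x + 3)*(x + 4)*(x^2 - 4*x - 5) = x*(x - 3)*(x + 1)*(x + 3)*(x + 4)*(x - 5)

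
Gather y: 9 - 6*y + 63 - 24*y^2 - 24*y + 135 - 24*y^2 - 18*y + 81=-48*y^2 - 48*y + 288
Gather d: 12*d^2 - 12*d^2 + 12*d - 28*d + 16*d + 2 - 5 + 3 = 0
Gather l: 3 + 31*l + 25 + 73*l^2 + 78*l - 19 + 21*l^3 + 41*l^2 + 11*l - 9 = 21*l^3 + 114*l^2 + 120*l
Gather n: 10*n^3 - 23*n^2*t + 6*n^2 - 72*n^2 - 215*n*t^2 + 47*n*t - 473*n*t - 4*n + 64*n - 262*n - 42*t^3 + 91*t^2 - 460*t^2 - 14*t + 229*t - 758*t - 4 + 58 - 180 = 10*n^3 + n^2*(-23*t - 66) + n*(-215*t^2 - 426*t - 202) - 42*t^3 - 369*t^2 - 543*t - 126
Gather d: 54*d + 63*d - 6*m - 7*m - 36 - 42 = 117*d - 13*m - 78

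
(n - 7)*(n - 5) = n^2 - 12*n + 35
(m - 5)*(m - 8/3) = m^2 - 23*m/3 + 40/3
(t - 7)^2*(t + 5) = t^3 - 9*t^2 - 21*t + 245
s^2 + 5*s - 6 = (s - 1)*(s + 6)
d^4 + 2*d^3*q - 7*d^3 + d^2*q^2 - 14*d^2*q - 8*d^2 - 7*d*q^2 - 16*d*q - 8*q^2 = (d - 8)*(d + 1)*(d + q)^2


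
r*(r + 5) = r^2 + 5*r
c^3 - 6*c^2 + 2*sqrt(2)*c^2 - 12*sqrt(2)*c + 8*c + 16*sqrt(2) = (c - 4)*(c - 2)*(c + 2*sqrt(2))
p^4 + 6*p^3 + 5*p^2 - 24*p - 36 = (p - 2)*(p + 2)*(p + 3)^2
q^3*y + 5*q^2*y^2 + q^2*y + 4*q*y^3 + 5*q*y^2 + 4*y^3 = (q + y)*(q + 4*y)*(q*y + y)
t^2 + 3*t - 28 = (t - 4)*(t + 7)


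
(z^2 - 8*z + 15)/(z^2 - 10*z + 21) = (z - 5)/(z - 7)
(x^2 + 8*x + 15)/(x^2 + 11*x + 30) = (x + 3)/(x + 6)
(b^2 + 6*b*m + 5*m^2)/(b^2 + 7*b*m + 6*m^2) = (b + 5*m)/(b + 6*m)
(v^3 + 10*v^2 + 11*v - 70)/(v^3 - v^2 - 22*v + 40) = (v + 7)/(v - 4)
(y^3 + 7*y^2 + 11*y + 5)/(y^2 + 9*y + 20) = (y^2 + 2*y + 1)/(y + 4)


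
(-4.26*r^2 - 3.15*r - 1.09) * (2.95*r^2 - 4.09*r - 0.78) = -12.567*r^4 + 8.1309*r^3 + 12.9908*r^2 + 6.9151*r + 0.8502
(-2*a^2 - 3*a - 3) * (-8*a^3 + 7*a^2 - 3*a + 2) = 16*a^5 + 10*a^4 + 9*a^3 - 16*a^2 + 3*a - 6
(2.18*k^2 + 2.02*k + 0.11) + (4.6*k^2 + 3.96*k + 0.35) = 6.78*k^2 + 5.98*k + 0.46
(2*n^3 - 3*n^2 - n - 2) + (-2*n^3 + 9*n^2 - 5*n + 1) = 6*n^2 - 6*n - 1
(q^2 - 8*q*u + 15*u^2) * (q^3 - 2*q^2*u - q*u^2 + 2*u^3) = q^5 - 10*q^4*u + 30*q^3*u^2 - 20*q^2*u^3 - 31*q*u^4 + 30*u^5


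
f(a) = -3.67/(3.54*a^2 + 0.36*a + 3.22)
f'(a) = -3.67*(-7.08*a - 0.36)/(3.54*a^2 + 0.36*a + 3.22)^2 = (25.9836*a + 1.3212)/(3.54*a^2 + 0.36*a + 3.22)^2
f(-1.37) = -0.39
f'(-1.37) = -0.39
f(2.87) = -0.11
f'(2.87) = 0.07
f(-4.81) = -0.04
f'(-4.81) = -0.02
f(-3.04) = -0.11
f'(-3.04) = -0.06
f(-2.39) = -0.16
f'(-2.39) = -0.12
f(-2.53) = -0.15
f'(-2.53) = -0.10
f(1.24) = -0.40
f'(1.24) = 0.40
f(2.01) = -0.20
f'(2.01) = 0.16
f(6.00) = -0.03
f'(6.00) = 0.01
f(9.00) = -0.01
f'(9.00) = 0.00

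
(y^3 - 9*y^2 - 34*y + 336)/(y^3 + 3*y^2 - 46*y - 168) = (y - 8)/(y + 4)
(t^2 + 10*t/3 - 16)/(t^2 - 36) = (t - 8/3)/(t - 6)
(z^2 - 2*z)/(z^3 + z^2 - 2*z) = (z - 2)/(z^2 + z - 2)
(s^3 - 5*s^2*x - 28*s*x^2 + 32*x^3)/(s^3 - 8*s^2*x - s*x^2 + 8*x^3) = (s + 4*x)/(s + x)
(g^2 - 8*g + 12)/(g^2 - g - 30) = (g - 2)/(g + 5)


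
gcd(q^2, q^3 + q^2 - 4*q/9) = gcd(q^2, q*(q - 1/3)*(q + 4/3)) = q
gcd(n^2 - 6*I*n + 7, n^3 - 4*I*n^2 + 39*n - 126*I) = n - 7*I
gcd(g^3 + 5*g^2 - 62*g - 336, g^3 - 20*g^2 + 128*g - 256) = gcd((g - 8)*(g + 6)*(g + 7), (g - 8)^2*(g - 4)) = g - 8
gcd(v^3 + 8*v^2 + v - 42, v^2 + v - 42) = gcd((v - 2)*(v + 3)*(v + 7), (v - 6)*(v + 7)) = v + 7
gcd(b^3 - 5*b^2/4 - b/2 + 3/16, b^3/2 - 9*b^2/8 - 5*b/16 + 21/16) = b - 3/2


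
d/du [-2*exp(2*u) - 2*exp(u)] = (-4*exp(u) - 2)*exp(u)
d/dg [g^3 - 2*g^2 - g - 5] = 3*g^2 - 4*g - 1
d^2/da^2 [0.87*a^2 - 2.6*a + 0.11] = 1.74000000000000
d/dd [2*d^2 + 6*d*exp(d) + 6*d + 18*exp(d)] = 6*d*exp(d) + 4*d + 24*exp(d) + 6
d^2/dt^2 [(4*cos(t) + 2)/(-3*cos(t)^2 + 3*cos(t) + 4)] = (-108*(1 - cos(t)^2)^2 - 36*cos(t)^5 - 162*cos(t)^3 - 174*cos(t)^2 + 140*cos(t) + 96)/(-3*cos(t)^2 + 3*cos(t) + 4)^3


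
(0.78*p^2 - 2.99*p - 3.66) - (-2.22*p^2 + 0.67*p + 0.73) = 3.0*p^2 - 3.66*p - 4.39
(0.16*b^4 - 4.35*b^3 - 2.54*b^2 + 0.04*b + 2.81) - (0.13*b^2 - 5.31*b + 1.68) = 0.16*b^4 - 4.35*b^3 - 2.67*b^2 + 5.35*b + 1.13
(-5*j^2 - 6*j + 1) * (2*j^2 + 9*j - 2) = -10*j^4 - 57*j^3 - 42*j^2 + 21*j - 2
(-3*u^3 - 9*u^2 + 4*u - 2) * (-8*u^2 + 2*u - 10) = 24*u^5 + 66*u^4 - 20*u^3 + 114*u^2 - 44*u + 20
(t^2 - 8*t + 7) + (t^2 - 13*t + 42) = 2*t^2 - 21*t + 49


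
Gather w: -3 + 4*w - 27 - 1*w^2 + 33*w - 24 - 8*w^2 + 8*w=-9*w^2 + 45*w - 54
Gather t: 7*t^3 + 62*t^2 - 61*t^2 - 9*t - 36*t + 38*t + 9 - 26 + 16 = 7*t^3 + t^2 - 7*t - 1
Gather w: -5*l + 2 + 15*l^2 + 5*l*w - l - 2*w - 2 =15*l^2 - 6*l + w*(5*l - 2)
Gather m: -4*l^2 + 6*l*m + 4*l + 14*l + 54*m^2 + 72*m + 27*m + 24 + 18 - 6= -4*l^2 + 18*l + 54*m^2 + m*(6*l + 99) + 36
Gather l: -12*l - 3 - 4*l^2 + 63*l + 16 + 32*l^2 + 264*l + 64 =28*l^2 + 315*l + 77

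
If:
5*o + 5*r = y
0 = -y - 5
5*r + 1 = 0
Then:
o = -4/5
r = -1/5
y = -5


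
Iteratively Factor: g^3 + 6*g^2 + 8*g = (g)*(g^2 + 6*g + 8) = g*(g + 2)*(g + 4)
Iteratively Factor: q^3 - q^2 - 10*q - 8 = (q + 1)*(q^2 - 2*q - 8) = (q + 1)*(q + 2)*(q - 4)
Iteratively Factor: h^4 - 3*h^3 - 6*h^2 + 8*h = (h + 2)*(h^3 - 5*h^2 + 4*h) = h*(h + 2)*(h^2 - 5*h + 4) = h*(h - 4)*(h + 2)*(h - 1)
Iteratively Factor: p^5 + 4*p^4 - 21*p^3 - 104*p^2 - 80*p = (p)*(p^4 + 4*p^3 - 21*p^2 - 104*p - 80) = p*(p - 5)*(p^3 + 9*p^2 + 24*p + 16) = p*(p - 5)*(p + 4)*(p^2 + 5*p + 4) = p*(p - 5)*(p + 1)*(p + 4)*(p + 4)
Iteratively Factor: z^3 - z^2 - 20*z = (z + 4)*(z^2 - 5*z) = z*(z + 4)*(z - 5)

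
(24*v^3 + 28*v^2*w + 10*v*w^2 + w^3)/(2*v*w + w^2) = 12*v^2/w + 8*v + w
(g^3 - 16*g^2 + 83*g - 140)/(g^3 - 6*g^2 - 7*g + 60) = (g - 7)/(g + 3)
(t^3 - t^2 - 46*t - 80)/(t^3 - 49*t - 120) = (t + 2)/(t + 3)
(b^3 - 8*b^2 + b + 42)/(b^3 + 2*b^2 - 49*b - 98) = (b - 3)/(b + 7)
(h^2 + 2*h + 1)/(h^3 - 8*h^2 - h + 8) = (h + 1)/(h^2 - 9*h + 8)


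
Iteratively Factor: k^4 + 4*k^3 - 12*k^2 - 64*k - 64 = (k + 4)*(k^3 - 12*k - 16) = (k + 2)*(k + 4)*(k^2 - 2*k - 8) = (k + 2)^2*(k + 4)*(k - 4)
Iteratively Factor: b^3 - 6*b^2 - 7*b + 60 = (b - 5)*(b^2 - b - 12) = (b - 5)*(b - 4)*(b + 3)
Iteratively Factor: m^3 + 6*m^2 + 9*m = (m + 3)*(m^2 + 3*m) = (m + 3)^2*(m)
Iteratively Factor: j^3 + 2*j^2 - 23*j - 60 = (j - 5)*(j^2 + 7*j + 12) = (j - 5)*(j + 4)*(j + 3)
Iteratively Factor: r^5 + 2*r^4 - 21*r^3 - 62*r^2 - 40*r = (r - 5)*(r^4 + 7*r^3 + 14*r^2 + 8*r) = (r - 5)*(r + 2)*(r^3 + 5*r^2 + 4*r) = r*(r - 5)*(r + 2)*(r^2 + 5*r + 4) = r*(r - 5)*(r + 2)*(r + 4)*(r + 1)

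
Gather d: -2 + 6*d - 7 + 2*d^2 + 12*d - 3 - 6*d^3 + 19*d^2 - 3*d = -6*d^3 + 21*d^2 + 15*d - 12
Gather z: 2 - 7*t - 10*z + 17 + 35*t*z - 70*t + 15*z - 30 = -77*t + z*(35*t + 5) - 11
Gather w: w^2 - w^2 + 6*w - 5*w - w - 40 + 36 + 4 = 0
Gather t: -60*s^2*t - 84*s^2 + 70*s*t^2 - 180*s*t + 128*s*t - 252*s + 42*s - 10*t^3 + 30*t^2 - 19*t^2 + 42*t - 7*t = -84*s^2 - 210*s - 10*t^3 + t^2*(70*s + 11) + t*(-60*s^2 - 52*s + 35)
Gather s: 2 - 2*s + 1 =3 - 2*s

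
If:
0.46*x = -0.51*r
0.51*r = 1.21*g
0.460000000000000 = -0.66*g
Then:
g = -0.70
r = -1.65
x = 1.83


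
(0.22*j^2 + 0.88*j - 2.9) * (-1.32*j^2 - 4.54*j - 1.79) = -0.2904*j^4 - 2.1604*j^3 - 0.561*j^2 + 11.5908*j + 5.191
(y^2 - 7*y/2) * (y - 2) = y^3 - 11*y^2/2 + 7*y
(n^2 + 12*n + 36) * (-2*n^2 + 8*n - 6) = -2*n^4 - 16*n^3 + 18*n^2 + 216*n - 216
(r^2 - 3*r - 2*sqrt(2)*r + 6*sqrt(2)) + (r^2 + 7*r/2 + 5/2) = 2*r^2 - 2*sqrt(2)*r + r/2 + 5/2 + 6*sqrt(2)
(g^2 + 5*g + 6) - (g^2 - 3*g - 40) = 8*g + 46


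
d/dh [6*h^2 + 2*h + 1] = 12*h + 2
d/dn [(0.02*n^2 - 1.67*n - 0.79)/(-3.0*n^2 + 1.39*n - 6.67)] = (-4.9822*n^2 - 5.0068*n + 12.237)/(9.0*n^4 - 8.34*n^3 + 41.9521*n^2 - 18.5426*n + 44.4889)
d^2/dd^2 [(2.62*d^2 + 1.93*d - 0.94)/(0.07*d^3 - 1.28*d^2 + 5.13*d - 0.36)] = (0.025676*d^6 + 0.056741999999999*d^5 - 6.73789199999999*d^4 + 41.617954*d^3 - 17.926044*d^2 + 31.556304*d - 40.801716)/(0.000343*d^9 - 0.018816*d^8 + 0.419475*d^7 - 4.860332*d^6 + 30.935061*d^5 - 103.602024*d^4 + 149.216337*d^3 - 28.919916*d^2 + 1.994544*d - 0.046656)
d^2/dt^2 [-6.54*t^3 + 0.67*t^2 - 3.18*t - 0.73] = 1.34 - 39.24*t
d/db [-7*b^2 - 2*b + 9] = -14*b - 2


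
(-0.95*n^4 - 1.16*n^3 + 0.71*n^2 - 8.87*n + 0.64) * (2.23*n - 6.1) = -2.1185*n^5 + 3.2082*n^4 + 8.6593*n^3 - 24.1111*n^2 + 55.5342*n - 3.904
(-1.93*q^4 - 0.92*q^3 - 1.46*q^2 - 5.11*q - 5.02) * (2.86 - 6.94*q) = 13.3942*q^5 + 0.865000000000001*q^4 + 7.5012*q^3 + 31.2878*q^2 + 20.2242*q - 14.3572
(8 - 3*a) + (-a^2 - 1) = -a^2 - 3*a + 7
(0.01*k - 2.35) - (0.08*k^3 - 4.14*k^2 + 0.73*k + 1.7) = -0.08*k^3 + 4.14*k^2 - 0.72*k - 4.05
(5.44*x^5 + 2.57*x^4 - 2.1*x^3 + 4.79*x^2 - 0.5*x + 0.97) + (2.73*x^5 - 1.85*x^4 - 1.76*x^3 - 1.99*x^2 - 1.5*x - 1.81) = 8.17*x^5 + 0.72*x^4 - 3.86*x^3 + 2.8*x^2 - 2.0*x - 0.84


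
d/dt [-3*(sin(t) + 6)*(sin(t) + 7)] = -3*(2*sin(t) + 13)*cos(t)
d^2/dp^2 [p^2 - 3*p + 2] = 2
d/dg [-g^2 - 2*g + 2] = -2*g - 2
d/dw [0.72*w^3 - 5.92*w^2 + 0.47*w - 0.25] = 2.16*w^2 - 11.84*w + 0.47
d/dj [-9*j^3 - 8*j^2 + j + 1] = -27*j^2 - 16*j + 1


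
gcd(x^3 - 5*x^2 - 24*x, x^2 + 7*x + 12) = x + 3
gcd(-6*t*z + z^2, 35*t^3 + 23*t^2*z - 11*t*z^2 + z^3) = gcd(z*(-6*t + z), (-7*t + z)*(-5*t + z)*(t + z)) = 1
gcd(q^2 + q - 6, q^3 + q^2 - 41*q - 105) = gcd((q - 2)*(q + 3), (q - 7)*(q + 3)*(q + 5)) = q + 3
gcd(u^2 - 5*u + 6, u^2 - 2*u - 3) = u - 3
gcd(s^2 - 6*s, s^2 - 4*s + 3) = 1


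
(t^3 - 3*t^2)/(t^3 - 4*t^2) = (t - 3)/(t - 4)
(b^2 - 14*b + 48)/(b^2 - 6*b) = (b - 8)/b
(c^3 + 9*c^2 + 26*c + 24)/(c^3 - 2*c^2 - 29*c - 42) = (c + 4)/(c - 7)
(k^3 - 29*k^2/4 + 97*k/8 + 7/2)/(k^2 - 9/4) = (8*k^3 - 58*k^2 + 97*k + 28)/(2*(4*k^2 - 9))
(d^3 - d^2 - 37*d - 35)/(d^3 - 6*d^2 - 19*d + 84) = (d^2 + 6*d + 5)/(d^2 + d - 12)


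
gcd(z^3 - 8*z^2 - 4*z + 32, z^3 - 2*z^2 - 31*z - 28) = 1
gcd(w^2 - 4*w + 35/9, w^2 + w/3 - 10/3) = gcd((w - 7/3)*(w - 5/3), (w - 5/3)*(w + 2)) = w - 5/3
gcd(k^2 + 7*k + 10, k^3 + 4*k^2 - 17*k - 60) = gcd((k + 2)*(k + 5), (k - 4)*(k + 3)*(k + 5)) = k + 5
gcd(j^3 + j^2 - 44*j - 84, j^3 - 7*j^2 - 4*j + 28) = j^2 - 5*j - 14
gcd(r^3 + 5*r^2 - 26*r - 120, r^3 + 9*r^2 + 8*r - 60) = r + 6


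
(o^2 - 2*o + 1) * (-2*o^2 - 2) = -2*o^4 + 4*o^3 - 4*o^2 + 4*o - 2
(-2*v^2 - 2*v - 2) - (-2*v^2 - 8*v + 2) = 6*v - 4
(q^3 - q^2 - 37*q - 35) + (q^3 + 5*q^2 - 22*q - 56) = 2*q^3 + 4*q^2 - 59*q - 91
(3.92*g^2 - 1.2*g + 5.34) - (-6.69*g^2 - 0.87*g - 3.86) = 10.61*g^2 - 0.33*g + 9.2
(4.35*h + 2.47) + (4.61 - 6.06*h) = 7.08 - 1.71*h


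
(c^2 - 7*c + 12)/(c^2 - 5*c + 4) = (c - 3)/(c - 1)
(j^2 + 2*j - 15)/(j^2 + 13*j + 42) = (j^2 + 2*j - 15)/(j^2 + 13*j + 42)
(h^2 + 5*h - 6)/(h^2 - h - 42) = (h - 1)/(h - 7)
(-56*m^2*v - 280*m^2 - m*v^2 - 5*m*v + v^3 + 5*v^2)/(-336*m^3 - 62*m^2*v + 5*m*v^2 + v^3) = (v + 5)/(6*m + v)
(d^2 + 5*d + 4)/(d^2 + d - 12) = (d + 1)/(d - 3)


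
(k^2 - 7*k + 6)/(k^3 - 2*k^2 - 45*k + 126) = (k - 1)/(k^2 + 4*k - 21)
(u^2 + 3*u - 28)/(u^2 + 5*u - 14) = (u - 4)/(u - 2)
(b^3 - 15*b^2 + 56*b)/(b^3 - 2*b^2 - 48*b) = (b - 7)/(b + 6)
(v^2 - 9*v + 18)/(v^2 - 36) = (v - 3)/(v + 6)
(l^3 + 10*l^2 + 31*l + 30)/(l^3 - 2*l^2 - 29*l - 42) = (l + 5)/(l - 7)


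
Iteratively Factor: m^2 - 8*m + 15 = (m - 3)*(m - 5)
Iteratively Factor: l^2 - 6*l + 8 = (l - 4)*(l - 2)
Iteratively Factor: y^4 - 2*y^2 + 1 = (y + 1)*(y^3 - y^2 - y + 1) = (y - 1)*(y + 1)*(y^2 - 1) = (y - 1)*(y + 1)^2*(y - 1)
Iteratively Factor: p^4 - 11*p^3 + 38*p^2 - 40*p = (p)*(p^3 - 11*p^2 + 38*p - 40) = p*(p - 5)*(p^2 - 6*p + 8) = p*(p - 5)*(p - 4)*(p - 2)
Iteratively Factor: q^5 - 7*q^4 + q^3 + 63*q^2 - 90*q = (q - 2)*(q^4 - 5*q^3 - 9*q^2 + 45*q) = (q - 3)*(q - 2)*(q^3 - 2*q^2 - 15*q) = (q - 5)*(q - 3)*(q - 2)*(q^2 + 3*q) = (q - 5)*(q - 3)*(q - 2)*(q + 3)*(q)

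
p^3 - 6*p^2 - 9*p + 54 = (p - 6)*(p - 3)*(p + 3)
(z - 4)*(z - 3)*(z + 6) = z^3 - z^2 - 30*z + 72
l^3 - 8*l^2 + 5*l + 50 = (l - 5)^2*(l + 2)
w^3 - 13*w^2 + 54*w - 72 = (w - 6)*(w - 4)*(w - 3)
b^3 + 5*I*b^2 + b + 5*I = (b - I)*(b + I)*(b + 5*I)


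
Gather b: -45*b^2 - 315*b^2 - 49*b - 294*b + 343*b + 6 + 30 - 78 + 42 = -360*b^2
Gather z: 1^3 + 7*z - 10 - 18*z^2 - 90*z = -18*z^2 - 83*z - 9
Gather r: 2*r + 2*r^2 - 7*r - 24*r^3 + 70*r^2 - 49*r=-24*r^3 + 72*r^2 - 54*r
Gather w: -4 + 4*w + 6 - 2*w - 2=2*w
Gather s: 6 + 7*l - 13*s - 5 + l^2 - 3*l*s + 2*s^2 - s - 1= l^2 + 7*l + 2*s^2 + s*(-3*l - 14)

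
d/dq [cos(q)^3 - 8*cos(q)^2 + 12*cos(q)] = (-3*cos(q)^2 + 16*cos(q) - 12)*sin(q)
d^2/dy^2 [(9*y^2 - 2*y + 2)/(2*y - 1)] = 26/(8*y^3 - 12*y^2 + 6*y - 1)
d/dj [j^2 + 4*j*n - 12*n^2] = 2*j + 4*n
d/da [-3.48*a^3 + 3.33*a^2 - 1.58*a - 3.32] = -10.44*a^2 + 6.66*a - 1.58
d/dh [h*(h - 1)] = 2*h - 1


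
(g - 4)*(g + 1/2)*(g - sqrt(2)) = g^3 - 7*g^2/2 - sqrt(2)*g^2 - 2*g + 7*sqrt(2)*g/2 + 2*sqrt(2)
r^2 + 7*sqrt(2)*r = r*(r + 7*sqrt(2))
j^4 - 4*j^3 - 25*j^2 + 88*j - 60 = (j - 6)*(j - 2)*(j - 1)*(j + 5)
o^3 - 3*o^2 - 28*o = o*(o - 7)*(o + 4)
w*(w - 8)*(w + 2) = w^3 - 6*w^2 - 16*w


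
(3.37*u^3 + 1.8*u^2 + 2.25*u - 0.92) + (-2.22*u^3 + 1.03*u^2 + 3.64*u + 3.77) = 1.15*u^3 + 2.83*u^2 + 5.89*u + 2.85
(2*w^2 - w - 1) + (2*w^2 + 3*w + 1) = 4*w^2 + 2*w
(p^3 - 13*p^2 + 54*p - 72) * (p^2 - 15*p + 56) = p^5 - 28*p^4 + 305*p^3 - 1610*p^2 + 4104*p - 4032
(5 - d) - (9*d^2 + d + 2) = -9*d^2 - 2*d + 3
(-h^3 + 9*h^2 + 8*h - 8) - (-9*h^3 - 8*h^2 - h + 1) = 8*h^3 + 17*h^2 + 9*h - 9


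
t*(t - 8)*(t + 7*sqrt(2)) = t^3 - 8*t^2 + 7*sqrt(2)*t^2 - 56*sqrt(2)*t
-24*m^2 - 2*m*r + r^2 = (-6*m + r)*(4*m + r)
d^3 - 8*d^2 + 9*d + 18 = (d - 6)*(d - 3)*(d + 1)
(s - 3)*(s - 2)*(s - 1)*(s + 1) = s^4 - 5*s^3 + 5*s^2 + 5*s - 6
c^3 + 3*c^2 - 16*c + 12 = (c - 2)*(c - 1)*(c + 6)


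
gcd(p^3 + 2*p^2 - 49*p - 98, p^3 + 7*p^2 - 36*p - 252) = p + 7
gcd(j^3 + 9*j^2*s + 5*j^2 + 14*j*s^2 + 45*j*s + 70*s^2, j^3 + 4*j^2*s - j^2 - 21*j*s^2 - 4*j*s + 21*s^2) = j + 7*s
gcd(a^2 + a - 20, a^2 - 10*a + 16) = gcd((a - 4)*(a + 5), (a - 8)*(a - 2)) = 1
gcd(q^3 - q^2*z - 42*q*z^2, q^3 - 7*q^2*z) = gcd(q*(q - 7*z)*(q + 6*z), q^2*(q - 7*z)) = -q^2 + 7*q*z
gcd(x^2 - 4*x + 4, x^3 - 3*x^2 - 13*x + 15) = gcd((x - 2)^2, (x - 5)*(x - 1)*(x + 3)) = 1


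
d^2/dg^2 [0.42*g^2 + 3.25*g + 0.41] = 0.840000000000000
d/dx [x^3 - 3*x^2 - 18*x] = 3*x^2 - 6*x - 18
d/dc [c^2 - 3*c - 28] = 2*c - 3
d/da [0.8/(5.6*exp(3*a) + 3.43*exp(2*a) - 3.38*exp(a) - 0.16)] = (-13.44*exp(2*a) - 5.488*exp(a) + 2.704)*exp(a)/(5.6*exp(3*a) + 3.43*exp(2*a) - 3.38*exp(a) - 0.16)^2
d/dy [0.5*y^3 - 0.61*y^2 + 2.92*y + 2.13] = 1.5*y^2 - 1.22*y + 2.92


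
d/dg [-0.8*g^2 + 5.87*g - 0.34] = 5.87 - 1.6*g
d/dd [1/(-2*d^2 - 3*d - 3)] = (4*d + 3)/(2*d^2 + 3*d + 3)^2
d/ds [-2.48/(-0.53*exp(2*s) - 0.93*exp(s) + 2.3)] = (-2.6288*exp(s) - 2.3064)*exp(s)/(0.53*exp(2*s) + 0.93*exp(s) - 2.3)^2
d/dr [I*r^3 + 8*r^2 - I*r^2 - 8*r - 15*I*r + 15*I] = 3*I*r^2 + 2*r*(8 - I) - 8 - 15*I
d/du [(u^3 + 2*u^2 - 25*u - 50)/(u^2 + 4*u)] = (u^4 + 8*u^3 + 33*u^2 + 100*u + 200)/(u^2*(u^2 + 8*u + 16))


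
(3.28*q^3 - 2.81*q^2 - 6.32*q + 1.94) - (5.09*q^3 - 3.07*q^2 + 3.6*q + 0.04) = -1.81*q^3 + 0.26*q^2 - 9.92*q + 1.9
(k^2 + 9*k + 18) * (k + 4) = k^3 + 13*k^2 + 54*k + 72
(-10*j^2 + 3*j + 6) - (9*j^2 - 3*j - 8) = -19*j^2 + 6*j + 14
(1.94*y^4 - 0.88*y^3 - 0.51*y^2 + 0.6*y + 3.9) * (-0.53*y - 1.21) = -1.0282*y^5 - 1.881*y^4 + 1.3351*y^3 + 0.2991*y^2 - 2.793*y - 4.719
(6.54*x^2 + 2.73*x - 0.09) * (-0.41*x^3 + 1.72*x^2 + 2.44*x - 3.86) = -2.6814*x^5 + 10.1295*x^4 + 20.6901*x^3 - 18.738*x^2 - 10.7574*x + 0.3474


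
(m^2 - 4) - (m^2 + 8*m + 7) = -8*m - 11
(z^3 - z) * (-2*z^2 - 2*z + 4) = -2*z^5 - 2*z^4 + 6*z^3 + 2*z^2 - 4*z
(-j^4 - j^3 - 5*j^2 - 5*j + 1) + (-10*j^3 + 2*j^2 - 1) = -j^4 - 11*j^3 - 3*j^2 - 5*j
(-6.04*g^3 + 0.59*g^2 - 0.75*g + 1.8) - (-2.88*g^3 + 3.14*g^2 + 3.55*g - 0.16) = -3.16*g^3 - 2.55*g^2 - 4.3*g + 1.96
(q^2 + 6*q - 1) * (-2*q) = -2*q^3 - 12*q^2 + 2*q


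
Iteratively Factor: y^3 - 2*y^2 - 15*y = (y - 5)*(y^2 + 3*y) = y*(y - 5)*(y + 3)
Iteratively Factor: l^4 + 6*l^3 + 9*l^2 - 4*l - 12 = (l + 2)*(l^3 + 4*l^2 + l - 6) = (l + 2)*(l + 3)*(l^2 + l - 2) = (l + 2)^2*(l + 3)*(l - 1)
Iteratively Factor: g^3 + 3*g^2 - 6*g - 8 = (g + 4)*(g^2 - g - 2) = (g - 2)*(g + 4)*(g + 1)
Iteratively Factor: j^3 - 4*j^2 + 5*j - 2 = (j - 1)*(j^2 - 3*j + 2) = (j - 1)^2*(j - 2)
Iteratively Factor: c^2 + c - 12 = (c - 3)*(c + 4)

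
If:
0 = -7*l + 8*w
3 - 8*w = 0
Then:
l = 3/7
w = 3/8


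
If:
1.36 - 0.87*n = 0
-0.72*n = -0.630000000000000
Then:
No Solution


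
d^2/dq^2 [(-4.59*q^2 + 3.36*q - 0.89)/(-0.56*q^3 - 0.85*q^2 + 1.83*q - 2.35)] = (2.878848*q^6 - 6.32217600000001*q^5 + 21.97608*q^4 - 75.250286*q^3 - 3.56431199999999*q^2 + 24.93579*q + 24.202682)/(0.175616*q^9 + 0.79968*q^8 - 0.507864*q^7 - 2.401475*q^6 + 8.371227*q^5 - 0.816360000000005*q^4 - 18.783237*q^3 + 37.69212*q^2 - 30.318525*q + 12.977875)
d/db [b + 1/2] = 1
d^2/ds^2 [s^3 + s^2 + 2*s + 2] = 6*s + 2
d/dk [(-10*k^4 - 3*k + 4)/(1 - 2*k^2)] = (40*k^5 - 40*k^3 - 6*k^2 + 16*k - 3)/(4*k^4 - 4*k^2 + 1)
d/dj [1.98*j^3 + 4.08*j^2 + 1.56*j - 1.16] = 5.94*j^2 + 8.16*j + 1.56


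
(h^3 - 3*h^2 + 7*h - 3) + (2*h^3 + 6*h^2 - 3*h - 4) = 3*h^3 + 3*h^2 + 4*h - 7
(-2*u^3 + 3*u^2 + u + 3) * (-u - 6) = 2*u^4 + 9*u^3 - 19*u^2 - 9*u - 18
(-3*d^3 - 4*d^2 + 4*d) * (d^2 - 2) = -3*d^5 - 4*d^4 + 10*d^3 + 8*d^2 - 8*d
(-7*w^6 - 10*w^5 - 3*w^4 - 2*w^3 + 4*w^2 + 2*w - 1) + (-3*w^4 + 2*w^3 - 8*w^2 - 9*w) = -7*w^6 - 10*w^5 - 6*w^4 - 4*w^2 - 7*w - 1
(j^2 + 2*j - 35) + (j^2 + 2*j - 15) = 2*j^2 + 4*j - 50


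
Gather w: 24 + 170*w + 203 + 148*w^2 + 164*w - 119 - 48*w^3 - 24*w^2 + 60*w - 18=-48*w^3 + 124*w^2 + 394*w + 90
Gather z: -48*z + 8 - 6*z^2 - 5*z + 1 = -6*z^2 - 53*z + 9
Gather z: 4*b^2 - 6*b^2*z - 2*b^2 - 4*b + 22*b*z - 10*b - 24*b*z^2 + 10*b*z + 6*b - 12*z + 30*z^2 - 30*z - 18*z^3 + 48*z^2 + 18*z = 2*b^2 - 8*b - 18*z^3 + z^2*(78 - 24*b) + z*(-6*b^2 + 32*b - 24)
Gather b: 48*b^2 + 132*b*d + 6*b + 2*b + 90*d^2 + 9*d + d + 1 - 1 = 48*b^2 + b*(132*d + 8) + 90*d^2 + 10*d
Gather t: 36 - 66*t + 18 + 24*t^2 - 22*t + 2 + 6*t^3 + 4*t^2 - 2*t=6*t^3 + 28*t^2 - 90*t + 56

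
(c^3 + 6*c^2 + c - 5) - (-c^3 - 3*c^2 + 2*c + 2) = 2*c^3 + 9*c^2 - c - 7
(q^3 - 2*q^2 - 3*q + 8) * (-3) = -3*q^3 + 6*q^2 + 9*q - 24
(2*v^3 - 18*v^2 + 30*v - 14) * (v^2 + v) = 2*v^5 - 16*v^4 + 12*v^3 + 16*v^2 - 14*v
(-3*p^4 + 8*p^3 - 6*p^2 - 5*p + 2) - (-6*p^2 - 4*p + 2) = -3*p^4 + 8*p^3 - p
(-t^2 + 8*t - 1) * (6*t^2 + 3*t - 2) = -6*t^4 + 45*t^3 + 20*t^2 - 19*t + 2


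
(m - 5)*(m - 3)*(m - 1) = m^3 - 9*m^2 + 23*m - 15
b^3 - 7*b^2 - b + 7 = (b - 7)*(b - 1)*(b + 1)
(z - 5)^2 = z^2 - 10*z + 25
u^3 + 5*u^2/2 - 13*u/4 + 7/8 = (u - 1/2)^2*(u + 7/2)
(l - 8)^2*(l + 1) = l^3 - 15*l^2 + 48*l + 64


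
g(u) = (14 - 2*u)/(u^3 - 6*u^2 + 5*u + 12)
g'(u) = (14 - 2*u)*(-3*u^2 + 12*u - 5)/(u^3 - 6*u^2 + 5*u + 12)^2 - 2/(u^3 - 6*u^2 + 5*u + 12) = 2*(2*u^3 - 27*u^2 + 84*u - 47)/(u^6 - 12*u^5 + 46*u^4 - 36*u^3 - 119*u^2 + 120*u + 144)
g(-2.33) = -0.42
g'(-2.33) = -0.41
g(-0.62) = 2.40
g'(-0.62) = -5.44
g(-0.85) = 5.61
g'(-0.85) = -35.47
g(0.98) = 1.00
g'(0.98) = 0.15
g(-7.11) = -0.04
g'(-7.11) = -0.01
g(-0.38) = 1.61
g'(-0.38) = -1.97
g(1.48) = 1.16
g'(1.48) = 0.55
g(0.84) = 0.98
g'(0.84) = 0.07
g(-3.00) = -0.24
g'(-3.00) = -0.17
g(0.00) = 1.17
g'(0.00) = -0.65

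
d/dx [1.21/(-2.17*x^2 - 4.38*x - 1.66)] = (5.2514*x + 5.2998)/(2.17*x^2 + 4.38*x + 1.66)^2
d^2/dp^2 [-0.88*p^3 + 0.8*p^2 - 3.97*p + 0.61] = 1.6 - 5.28*p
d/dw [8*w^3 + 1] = 24*w^2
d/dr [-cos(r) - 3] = sin(r)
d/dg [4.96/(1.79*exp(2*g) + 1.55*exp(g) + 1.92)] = (-17.7568*exp(g) - 7.688)*exp(g)/(1.79*exp(2*g) + 1.55*exp(g) + 1.92)^2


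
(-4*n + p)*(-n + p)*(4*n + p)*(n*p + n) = 16*n^4*p + 16*n^4 - 16*n^3*p^2 - 16*n^3*p - n^2*p^3 - n^2*p^2 + n*p^4 + n*p^3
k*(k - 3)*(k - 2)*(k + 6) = k^4 + k^3 - 24*k^2 + 36*k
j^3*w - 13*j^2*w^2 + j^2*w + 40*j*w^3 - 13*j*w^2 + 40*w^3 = (j - 8*w)*(j - 5*w)*(j*w + w)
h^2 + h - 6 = (h - 2)*(h + 3)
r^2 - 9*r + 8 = (r - 8)*(r - 1)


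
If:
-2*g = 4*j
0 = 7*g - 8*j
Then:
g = 0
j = 0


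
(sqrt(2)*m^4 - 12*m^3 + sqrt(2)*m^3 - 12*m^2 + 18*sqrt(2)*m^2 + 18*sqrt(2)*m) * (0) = 0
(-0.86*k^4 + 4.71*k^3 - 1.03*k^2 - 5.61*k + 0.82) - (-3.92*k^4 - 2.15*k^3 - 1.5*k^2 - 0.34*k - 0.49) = 3.06*k^4 + 6.86*k^3 + 0.47*k^2 - 5.27*k + 1.31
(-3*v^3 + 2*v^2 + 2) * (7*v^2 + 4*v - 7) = -21*v^5 + 2*v^4 + 29*v^3 + 8*v - 14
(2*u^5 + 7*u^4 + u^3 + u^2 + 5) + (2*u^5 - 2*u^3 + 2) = 4*u^5 + 7*u^4 - u^3 + u^2 + 7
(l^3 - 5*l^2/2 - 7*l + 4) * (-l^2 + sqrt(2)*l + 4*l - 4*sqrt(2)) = -l^5 + sqrt(2)*l^4 + 13*l^4/2 - 13*sqrt(2)*l^3/2 - 3*l^3 - 32*l^2 + 3*sqrt(2)*l^2 + 16*l + 32*sqrt(2)*l - 16*sqrt(2)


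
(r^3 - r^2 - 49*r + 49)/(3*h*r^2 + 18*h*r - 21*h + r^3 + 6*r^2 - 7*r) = (r - 7)/(3*h + r)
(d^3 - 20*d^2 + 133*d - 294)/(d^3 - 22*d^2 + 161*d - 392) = (d - 6)/(d - 8)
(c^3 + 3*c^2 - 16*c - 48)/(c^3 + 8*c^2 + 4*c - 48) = (c^2 - c - 12)/(c^2 + 4*c - 12)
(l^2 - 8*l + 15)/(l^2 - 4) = (l^2 - 8*l + 15)/(l^2 - 4)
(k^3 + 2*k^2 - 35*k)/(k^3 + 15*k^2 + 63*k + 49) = k*(k - 5)/(k^2 + 8*k + 7)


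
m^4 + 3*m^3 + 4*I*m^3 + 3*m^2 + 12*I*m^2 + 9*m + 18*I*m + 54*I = (m + 3)*(m - 2*I)*(m + 3*I)^2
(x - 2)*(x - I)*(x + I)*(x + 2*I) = x^4 - 2*x^3 + 2*I*x^3 + x^2 - 4*I*x^2 - 2*x + 2*I*x - 4*I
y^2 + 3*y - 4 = (y - 1)*(y + 4)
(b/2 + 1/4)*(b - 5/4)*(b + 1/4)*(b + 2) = b^4/2 + 3*b^3/4 - 29*b^2/32 - 57*b/64 - 5/32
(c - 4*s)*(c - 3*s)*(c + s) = c^3 - 6*c^2*s + 5*c*s^2 + 12*s^3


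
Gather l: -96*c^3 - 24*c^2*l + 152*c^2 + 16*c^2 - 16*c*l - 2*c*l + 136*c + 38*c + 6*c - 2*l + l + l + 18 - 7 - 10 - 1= -96*c^3 + 168*c^2 + 180*c + l*(-24*c^2 - 18*c)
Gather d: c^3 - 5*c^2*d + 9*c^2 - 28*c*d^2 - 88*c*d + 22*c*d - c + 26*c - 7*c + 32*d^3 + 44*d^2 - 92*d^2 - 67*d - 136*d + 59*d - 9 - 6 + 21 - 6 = c^3 + 9*c^2 + 18*c + 32*d^3 + d^2*(-28*c - 48) + d*(-5*c^2 - 66*c - 144)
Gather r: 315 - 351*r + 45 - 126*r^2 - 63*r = -126*r^2 - 414*r + 360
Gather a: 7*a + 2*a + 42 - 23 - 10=9*a + 9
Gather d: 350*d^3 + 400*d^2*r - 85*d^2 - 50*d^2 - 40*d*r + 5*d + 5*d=350*d^3 + d^2*(400*r - 135) + d*(10 - 40*r)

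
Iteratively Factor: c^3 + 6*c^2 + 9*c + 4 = (c + 1)*(c^2 + 5*c + 4) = (c + 1)^2*(c + 4)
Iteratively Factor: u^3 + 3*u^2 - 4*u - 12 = (u + 2)*(u^2 + u - 6) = (u - 2)*(u + 2)*(u + 3)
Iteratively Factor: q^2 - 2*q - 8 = (q + 2)*(q - 4)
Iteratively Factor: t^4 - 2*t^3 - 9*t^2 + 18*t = (t + 3)*(t^3 - 5*t^2 + 6*t) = (t - 2)*(t + 3)*(t^2 - 3*t) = (t - 3)*(t - 2)*(t + 3)*(t)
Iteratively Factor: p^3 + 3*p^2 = (p)*(p^2 + 3*p) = p*(p + 3)*(p)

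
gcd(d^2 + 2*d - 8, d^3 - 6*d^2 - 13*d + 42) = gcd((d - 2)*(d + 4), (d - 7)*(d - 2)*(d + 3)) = d - 2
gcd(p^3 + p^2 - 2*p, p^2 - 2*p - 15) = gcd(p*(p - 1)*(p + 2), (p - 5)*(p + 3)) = 1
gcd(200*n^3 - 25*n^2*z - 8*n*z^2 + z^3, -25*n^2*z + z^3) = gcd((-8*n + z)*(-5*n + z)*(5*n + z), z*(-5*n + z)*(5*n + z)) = -25*n^2 + z^2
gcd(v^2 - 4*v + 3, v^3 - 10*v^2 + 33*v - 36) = v - 3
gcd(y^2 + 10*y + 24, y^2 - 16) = y + 4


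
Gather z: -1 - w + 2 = 1 - w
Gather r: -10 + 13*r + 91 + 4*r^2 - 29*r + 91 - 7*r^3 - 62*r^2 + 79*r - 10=-7*r^3 - 58*r^2 + 63*r + 162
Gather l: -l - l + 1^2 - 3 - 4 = -2*l - 6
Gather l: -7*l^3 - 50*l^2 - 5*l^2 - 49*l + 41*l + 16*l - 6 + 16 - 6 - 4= -7*l^3 - 55*l^2 + 8*l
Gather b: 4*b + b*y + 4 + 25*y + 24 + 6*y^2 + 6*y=b*(y + 4) + 6*y^2 + 31*y + 28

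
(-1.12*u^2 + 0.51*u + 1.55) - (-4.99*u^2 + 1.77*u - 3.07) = 3.87*u^2 - 1.26*u + 4.62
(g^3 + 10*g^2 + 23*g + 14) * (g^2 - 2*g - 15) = g^5 + 8*g^4 - 12*g^3 - 182*g^2 - 373*g - 210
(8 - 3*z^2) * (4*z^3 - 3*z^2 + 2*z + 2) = -12*z^5 + 9*z^4 + 26*z^3 - 30*z^2 + 16*z + 16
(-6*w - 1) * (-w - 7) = 6*w^2 + 43*w + 7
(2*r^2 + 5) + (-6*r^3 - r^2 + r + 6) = -6*r^3 + r^2 + r + 11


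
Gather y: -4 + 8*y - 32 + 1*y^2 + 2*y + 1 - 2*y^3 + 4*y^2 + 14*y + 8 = -2*y^3 + 5*y^2 + 24*y - 27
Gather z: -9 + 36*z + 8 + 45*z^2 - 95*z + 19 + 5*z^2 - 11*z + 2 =50*z^2 - 70*z + 20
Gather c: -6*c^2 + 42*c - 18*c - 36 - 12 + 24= -6*c^2 + 24*c - 24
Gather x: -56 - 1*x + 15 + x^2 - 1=x^2 - x - 42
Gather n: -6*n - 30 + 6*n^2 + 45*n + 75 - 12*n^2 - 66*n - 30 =-6*n^2 - 27*n + 15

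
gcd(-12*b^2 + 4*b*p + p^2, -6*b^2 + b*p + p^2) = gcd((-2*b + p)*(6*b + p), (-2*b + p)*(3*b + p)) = -2*b + p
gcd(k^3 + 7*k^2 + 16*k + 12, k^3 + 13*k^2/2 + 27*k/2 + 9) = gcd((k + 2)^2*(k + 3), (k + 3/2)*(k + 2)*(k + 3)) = k^2 + 5*k + 6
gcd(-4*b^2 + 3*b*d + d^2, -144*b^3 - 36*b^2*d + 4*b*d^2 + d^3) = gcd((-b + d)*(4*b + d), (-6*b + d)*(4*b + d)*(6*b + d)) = 4*b + d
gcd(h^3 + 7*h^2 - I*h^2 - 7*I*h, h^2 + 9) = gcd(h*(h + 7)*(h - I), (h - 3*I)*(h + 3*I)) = 1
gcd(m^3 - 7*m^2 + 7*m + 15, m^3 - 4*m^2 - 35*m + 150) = m - 5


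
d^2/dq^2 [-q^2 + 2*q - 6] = -2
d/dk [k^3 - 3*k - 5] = 3*k^2 - 3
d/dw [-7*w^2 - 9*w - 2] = -14*w - 9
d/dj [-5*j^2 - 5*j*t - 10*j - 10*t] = -10*j - 5*t - 10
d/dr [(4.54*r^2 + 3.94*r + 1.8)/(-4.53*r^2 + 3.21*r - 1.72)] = (32.4216*r^2 + 0.6904*r - 12.5548)/(20.5209*r^4 - 29.0826*r^3 + 25.8873*r^2 - 11.0424*r + 2.9584)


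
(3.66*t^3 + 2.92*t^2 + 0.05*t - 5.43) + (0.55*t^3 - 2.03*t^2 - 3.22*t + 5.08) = 4.21*t^3 + 0.89*t^2 - 3.17*t - 0.35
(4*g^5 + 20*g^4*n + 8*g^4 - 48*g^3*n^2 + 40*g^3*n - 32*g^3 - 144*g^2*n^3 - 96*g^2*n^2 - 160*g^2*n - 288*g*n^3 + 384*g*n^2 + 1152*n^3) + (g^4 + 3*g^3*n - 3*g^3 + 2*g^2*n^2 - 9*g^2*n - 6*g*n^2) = 4*g^5 + 20*g^4*n + 9*g^4 - 48*g^3*n^2 + 43*g^3*n - 35*g^3 - 144*g^2*n^3 - 94*g^2*n^2 - 169*g^2*n - 288*g*n^3 + 378*g*n^2 + 1152*n^3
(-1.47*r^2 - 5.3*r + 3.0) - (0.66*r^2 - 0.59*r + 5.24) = -2.13*r^2 - 4.71*r - 2.24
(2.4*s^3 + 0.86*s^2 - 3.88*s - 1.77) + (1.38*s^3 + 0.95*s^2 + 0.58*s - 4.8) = 3.78*s^3 + 1.81*s^2 - 3.3*s - 6.57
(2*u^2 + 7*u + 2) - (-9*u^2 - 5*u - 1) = 11*u^2 + 12*u + 3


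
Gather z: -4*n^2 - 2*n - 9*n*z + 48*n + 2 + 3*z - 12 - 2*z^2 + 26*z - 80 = -4*n^2 + 46*n - 2*z^2 + z*(29 - 9*n) - 90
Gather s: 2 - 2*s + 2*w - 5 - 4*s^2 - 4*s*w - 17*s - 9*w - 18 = -4*s^2 + s*(-4*w - 19) - 7*w - 21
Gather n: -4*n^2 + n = -4*n^2 + n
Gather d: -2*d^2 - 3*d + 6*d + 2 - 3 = -2*d^2 + 3*d - 1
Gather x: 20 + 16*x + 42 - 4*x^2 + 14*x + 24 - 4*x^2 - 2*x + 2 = -8*x^2 + 28*x + 88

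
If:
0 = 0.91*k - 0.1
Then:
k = 0.11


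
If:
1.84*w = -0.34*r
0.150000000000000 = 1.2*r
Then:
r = 0.12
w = -0.02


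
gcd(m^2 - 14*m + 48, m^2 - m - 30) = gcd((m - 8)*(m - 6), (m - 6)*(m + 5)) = m - 6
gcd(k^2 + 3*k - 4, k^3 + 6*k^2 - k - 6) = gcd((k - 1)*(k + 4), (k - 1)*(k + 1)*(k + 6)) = k - 1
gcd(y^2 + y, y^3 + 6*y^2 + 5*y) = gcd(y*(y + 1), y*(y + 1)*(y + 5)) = y^2 + y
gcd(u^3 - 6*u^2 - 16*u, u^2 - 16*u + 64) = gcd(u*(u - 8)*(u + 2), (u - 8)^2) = u - 8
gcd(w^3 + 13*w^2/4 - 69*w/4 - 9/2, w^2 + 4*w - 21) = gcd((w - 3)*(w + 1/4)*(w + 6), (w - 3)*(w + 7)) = w - 3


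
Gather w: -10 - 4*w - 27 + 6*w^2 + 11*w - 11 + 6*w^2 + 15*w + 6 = 12*w^2 + 22*w - 42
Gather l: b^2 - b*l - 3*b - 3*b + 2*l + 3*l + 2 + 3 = b^2 - 6*b + l*(5 - b) + 5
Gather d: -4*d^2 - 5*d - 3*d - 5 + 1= -4*d^2 - 8*d - 4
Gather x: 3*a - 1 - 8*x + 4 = 3*a - 8*x + 3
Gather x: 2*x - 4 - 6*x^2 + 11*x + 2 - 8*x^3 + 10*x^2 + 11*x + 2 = -8*x^3 + 4*x^2 + 24*x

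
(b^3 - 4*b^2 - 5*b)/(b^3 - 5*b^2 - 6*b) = (b - 5)/(b - 6)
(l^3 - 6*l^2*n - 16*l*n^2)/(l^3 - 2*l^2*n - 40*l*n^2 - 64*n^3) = l/(l + 4*n)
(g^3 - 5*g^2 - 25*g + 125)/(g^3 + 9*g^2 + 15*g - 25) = (g^2 - 10*g + 25)/(g^2 + 4*g - 5)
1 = 1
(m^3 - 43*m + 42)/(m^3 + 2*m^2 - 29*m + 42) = (m^2 - 7*m + 6)/(m^2 - 5*m + 6)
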